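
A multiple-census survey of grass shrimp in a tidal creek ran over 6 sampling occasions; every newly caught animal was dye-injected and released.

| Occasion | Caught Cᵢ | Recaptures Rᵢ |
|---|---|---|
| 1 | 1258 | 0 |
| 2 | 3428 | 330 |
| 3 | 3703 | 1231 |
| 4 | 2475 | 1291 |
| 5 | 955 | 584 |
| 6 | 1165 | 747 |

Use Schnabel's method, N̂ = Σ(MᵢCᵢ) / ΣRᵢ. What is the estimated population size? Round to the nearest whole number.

Marked at large before each occasion: Mᵢ = Σⱼ<ᵢ (Cⱼ − Rⱼ) → M1=0, M2=1258, M3=4356, M4=6828, M5=8012, M6=8383
Σ MᵢCᵢ = 0·1258 + 1258·3428 + 4356·3703 + 6828·2475 + 8012·955 + 8383·1165 = 0 + 4312424 + 16130268 + 16899300 + 7651460 + 9766195 = 54759647
Σ Rᵢ = 0 + 330 + 1231 + 1291 + 584 + 747 = 4183
N̂ = 54759647 / 4183 ≈ 13091.0 → 13091

N ≈ 13,091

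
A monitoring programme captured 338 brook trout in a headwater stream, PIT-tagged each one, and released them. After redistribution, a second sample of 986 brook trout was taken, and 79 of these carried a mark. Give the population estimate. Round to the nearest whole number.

Lincoln-Petersen assumes M/N = R/C, so N = M·C / R.
N = (338 × 986) / 79 = 333268 / 79 ≈ 4218.6 → 4219

N ≈ 4219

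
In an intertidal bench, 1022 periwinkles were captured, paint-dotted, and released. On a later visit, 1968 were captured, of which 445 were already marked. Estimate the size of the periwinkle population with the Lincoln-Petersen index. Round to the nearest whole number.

The marked fraction in the recapture sample should equal the marked fraction in the population: 445/1968 = 1022/N.
N = (1022 × 1968) / 445 = 2011296 / 445 ≈ 4519.8 → 4520

N ≈ 4520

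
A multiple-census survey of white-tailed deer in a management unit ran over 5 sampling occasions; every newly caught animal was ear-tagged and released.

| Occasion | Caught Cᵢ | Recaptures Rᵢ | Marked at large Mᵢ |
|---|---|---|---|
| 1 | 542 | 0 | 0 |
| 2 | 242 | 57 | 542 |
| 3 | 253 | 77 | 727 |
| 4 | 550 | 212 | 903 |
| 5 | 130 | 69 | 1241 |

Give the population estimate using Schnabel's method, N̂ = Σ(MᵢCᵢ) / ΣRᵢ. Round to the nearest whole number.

Σ MᵢCᵢ = 0·542 + 542·242 + 727·253 + 903·550 + 1241·130 = 0 + 131164 + 183931 + 496650 + 161330 = 973075
Σ Rᵢ = 0 + 57 + 77 + 212 + 69 = 415
N̂ = 973075 / 415 ≈ 2344.8 → 2345

N ≈ 2345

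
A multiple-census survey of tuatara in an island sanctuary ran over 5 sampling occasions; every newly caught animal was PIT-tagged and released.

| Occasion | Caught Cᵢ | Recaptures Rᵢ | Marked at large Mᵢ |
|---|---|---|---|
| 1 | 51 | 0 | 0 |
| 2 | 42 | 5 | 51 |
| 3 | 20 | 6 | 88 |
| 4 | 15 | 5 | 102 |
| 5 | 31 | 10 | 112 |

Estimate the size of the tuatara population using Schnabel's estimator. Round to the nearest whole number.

Σ MᵢCᵢ = 0·51 + 51·42 + 88·20 + 102·15 + 112·31 = 0 + 2142 + 1760 + 1530 + 3472 = 8904
Σ Rᵢ = 0 + 5 + 6 + 5 + 10 = 26
N̂ = 8904 / 26 ≈ 342.46 → 342

N ≈ 342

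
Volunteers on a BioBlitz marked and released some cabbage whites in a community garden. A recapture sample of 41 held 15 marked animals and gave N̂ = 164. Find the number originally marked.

From N = M·C/R: M = N·R / C = 164·15 / 41 = 2460 / 41 = 60.

M = 60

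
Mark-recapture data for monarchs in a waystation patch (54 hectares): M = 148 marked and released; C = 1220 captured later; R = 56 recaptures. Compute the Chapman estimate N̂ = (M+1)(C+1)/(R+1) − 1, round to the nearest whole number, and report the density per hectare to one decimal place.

density ≈ 59.1 monarchs per hectare

N̂ = 149·1221/57 − 1 = 181929/57 − 1 ≈ 3190.7 → 3191
Density = N̂ / area = 3191 / 54 ≈ 59.09 → 59.1 per hectare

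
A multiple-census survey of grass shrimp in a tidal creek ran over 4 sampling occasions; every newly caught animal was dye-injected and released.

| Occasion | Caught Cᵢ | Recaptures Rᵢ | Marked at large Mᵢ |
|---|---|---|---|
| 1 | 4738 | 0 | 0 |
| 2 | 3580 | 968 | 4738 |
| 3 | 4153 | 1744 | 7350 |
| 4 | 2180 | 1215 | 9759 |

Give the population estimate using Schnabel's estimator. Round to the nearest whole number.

Σ MᵢCᵢ = 0·4738 + 4738·3580 + 7350·4153 + 9759·2180 = 0 + 16962040 + 30524550 + 21274620 = 68761210
Σ Rᵢ = 0 + 968 + 1744 + 1215 = 3927
N̂ = 68761210 / 3927 ≈ 17509.9 → 17510

N ≈ 17,510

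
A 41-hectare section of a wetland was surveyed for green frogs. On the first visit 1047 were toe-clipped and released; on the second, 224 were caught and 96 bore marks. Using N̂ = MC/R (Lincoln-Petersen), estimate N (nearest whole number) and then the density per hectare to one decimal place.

density ≈ 59.6 green frogs per hectare

N̂ = 1047·224/96 = 234528/96 = 2443
Density = N̂ / area = 2443 / 41 ≈ 59.59 → 59.6 per hectare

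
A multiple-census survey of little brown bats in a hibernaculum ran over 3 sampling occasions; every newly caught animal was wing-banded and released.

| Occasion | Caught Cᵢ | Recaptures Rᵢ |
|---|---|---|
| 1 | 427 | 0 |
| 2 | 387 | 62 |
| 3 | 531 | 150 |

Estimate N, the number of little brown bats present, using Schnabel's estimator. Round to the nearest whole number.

N ≈ 2663

Marked at large before each occasion: Mᵢ = Σⱼ<ᵢ (Cⱼ − Rⱼ) → M1=0, M2=427, M3=752
Σ MᵢCᵢ = 0·427 + 427·387 + 752·531 = 0 + 165249 + 399312 = 564561
Σ Rᵢ = 0 + 62 + 150 = 212
N̂ = 564561 / 212 ≈ 2663.0 → 2663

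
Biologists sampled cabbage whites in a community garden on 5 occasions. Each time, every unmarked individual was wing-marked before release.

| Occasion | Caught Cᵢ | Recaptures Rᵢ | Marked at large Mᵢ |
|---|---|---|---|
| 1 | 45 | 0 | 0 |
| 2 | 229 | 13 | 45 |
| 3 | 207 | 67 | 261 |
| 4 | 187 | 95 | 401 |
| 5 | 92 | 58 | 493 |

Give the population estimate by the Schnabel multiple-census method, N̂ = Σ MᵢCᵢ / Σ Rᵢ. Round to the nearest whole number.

N ≈ 793

Σ MᵢCᵢ = 0·45 + 45·229 + 261·207 + 401·187 + 493·92 = 0 + 10305 + 54027 + 74987 + 45356 = 184675
Σ Rᵢ = 0 + 13 + 67 + 95 + 58 = 233
N̂ = 184675 / 233 ≈ 792.6 → 793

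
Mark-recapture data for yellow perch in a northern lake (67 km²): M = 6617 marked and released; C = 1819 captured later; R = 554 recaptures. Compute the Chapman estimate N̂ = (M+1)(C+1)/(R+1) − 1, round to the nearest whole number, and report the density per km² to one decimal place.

density ≈ 323.9 yellow perch per km²

N̂ = 6618·1820/555 − 1 = 12044760/555 − 1 ≈ 21701.3 → 21701
Density = N̂ / area = 21701 / 67 ≈ 323.90 → 323.9 per km²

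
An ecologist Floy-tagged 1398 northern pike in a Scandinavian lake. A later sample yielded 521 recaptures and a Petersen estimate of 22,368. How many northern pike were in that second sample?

C = 8336

From N = M·C/R: C = N·R / M = 22368·521 / 1398 = 11653728 / 1398 = 8336.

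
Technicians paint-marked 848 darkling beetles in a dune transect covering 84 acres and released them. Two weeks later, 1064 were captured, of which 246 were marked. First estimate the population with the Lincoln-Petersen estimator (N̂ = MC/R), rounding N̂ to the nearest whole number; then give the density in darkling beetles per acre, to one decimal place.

density ≈ 43.7 darkling beetles per acre

N̂ = 848·1064/246 = 902272/246 ≈ 3667.8 → 3668
Density = N̂ / area = 3668 / 84 ≈ 43.67 → 43.7 per acre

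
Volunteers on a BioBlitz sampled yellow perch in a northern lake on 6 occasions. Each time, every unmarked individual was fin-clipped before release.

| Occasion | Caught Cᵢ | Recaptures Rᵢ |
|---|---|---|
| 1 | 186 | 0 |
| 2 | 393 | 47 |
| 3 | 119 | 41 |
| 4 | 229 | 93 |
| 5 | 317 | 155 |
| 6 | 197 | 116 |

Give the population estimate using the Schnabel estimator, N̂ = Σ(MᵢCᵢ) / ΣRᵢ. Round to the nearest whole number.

N ≈ 1530

Marked at large before each occasion: Mᵢ = Σⱼ<ᵢ (Cⱼ − Rⱼ) → M1=0, M2=186, M3=532, M4=610, M5=746, M6=908
Σ MᵢCᵢ = 0·186 + 186·393 + 532·119 + 610·229 + 746·317 + 908·197 = 0 + 73098 + 63308 + 139690 + 236482 + 178876 = 691454
Σ Rᵢ = 0 + 47 + 41 + 93 + 155 + 116 = 452
N̂ = 691454 / 452 ≈ 1529.8 → 1530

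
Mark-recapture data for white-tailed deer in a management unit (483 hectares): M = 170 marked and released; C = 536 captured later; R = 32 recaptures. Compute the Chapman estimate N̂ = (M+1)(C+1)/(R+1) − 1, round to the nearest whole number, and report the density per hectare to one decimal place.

N̂ = 171·537/33 − 1 = 91827/33 − 1 ≈ 2781.6 → 2782
Density = N̂ / area = 2782 / 483 ≈ 5.76 → 5.8 per hectare

density ≈ 5.8 white-tailed deer per hectare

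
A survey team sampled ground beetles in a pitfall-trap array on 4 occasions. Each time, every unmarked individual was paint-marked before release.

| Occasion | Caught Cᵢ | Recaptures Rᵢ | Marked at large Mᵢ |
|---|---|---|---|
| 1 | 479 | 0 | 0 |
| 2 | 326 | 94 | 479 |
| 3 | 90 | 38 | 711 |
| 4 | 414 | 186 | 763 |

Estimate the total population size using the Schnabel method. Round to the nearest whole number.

N ≈ 1686

Σ MᵢCᵢ = 0·479 + 479·326 + 711·90 + 763·414 = 0 + 156154 + 63990 + 315882 = 536026
Σ Rᵢ = 0 + 94 + 38 + 186 = 318
N̂ = 536026 / 318 ≈ 1685.6 → 1686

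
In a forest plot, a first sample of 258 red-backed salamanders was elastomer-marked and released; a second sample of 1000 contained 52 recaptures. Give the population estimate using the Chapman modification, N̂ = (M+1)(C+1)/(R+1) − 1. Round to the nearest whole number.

N̂ = (258+1)(1000+1)/(52+1) − 1 = 259·1001/53 − 1
= 259259/53 − 1 ≈ 4891.7 − 1 ≈ 4890.7 → 4891

N ≈ 4891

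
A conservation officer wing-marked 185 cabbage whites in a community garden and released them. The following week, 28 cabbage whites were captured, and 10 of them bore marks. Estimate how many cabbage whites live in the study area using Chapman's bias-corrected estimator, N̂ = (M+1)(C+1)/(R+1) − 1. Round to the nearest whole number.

N̂ = (185+1)(28+1)/(10+1) − 1 = 186·29/11 − 1
= 5394/11 − 1 ≈ 490.4 − 1 ≈ 489.4 → 489

N ≈ 489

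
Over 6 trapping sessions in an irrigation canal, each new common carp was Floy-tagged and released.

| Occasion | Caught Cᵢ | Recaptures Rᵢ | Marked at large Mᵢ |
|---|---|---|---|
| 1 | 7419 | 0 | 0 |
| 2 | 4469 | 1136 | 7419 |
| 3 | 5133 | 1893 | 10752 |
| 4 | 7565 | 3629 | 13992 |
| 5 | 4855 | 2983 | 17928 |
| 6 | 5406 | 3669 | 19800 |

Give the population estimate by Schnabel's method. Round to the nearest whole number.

N ≈ 29,172

Σ MᵢCᵢ = 0·7419 + 7419·4469 + 10752·5133 + 13992·7565 + 17928·4855 + 19800·5406 = 0 + 33155511 + 55190016 + 105849480 + 87040440 + 107038800 = 388274247
Σ Rᵢ = 0 + 1136 + 1893 + 3629 + 2983 + 3669 = 13310
N̂ = 388274247 / 13310 ≈ 29171.6 → 29172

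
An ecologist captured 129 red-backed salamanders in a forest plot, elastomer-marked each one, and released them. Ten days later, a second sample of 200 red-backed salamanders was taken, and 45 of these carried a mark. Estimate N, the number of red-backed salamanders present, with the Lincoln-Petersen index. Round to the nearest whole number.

N = (129 × 200) / 45 = 25800 / 45 ≈ 573.3 → 573

N ≈ 573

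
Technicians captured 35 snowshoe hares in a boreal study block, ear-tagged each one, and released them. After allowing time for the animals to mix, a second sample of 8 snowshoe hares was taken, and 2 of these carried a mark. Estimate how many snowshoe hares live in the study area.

N = 140

If marked individuals mix randomly, R/C ≈ M/N, giving N ≈ M·C/R.
N = (35 × 8) / 2 = 280 / 2 = 140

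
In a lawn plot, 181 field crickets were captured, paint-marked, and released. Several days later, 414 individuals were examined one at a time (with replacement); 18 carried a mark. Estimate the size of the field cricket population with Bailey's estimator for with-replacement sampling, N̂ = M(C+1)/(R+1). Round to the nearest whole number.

N ≈ 3953

N̂ = 181·(414+1)/(18+1) = 181·415/19 = 75115/19 ≈ 3953.4 → 3953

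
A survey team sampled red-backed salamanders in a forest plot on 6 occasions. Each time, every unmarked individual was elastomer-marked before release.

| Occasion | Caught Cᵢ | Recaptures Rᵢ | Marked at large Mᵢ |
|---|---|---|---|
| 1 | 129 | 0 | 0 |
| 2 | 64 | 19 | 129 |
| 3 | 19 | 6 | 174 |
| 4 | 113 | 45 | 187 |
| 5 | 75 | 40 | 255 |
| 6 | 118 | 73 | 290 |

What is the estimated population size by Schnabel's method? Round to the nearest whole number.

Σ MᵢCᵢ = 0·129 + 129·64 + 174·19 + 187·113 + 255·75 + 290·118 = 0 + 8256 + 3306 + 21131 + 19125 + 34220 = 86038
Σ Rᵢ = 0 + 19 + 6 + 45 + 40 + 73 = 183
N̂ = 86038 / 183 ≈ 470.2 → 470

N ≈ 470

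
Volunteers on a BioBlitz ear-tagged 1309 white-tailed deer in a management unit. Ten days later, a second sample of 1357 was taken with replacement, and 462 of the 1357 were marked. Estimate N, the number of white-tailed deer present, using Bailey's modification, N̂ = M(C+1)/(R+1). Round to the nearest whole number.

N ≈ 3839

N̂ = 1309·(1357+1)/(462+1) = 1309·1358/463 = 1777622/463 ≈ 3839.4 → 3839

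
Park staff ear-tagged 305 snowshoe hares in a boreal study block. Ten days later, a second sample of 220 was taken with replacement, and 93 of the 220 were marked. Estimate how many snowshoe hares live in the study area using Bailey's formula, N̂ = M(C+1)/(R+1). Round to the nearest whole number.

N ≈ 717

N̂ = 305·(220+1)/(93+1) = 305·221/94 = 67405/94 ≈ 717.1 → 717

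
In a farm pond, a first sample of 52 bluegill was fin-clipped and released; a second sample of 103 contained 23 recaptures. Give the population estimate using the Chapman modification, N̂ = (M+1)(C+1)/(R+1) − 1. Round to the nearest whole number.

N̂ = (52+1)(103+1)/(23+1) − 1 = 53·104/24 − 1
= 5512/24 − 1 ≈ 229.7 − 1 ≈ 228.7 → 229

N ≈ 229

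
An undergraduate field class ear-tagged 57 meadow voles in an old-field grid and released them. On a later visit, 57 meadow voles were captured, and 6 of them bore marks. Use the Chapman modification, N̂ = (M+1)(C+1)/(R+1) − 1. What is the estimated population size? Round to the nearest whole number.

N̂ = (57+1)(57+1)/(6+1) − 1 = 58·58/7 − 1
= 3364/7 − 1 ≈ 480.6 − 1 ≈ 479.6 → 480

N ≈ 480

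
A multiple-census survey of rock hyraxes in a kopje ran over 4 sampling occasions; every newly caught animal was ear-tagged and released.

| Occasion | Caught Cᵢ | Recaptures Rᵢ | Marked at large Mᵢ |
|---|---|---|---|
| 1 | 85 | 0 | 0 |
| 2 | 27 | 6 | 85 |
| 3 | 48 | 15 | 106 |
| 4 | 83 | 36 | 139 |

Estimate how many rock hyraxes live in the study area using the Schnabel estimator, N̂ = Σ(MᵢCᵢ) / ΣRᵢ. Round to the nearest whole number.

N ≈ 332

Σ MᵢCᵢ = 0·85 + 85·27 + 106·48 + 139·83 = 0 + 2295 + 5088 + 11537 = 18920
Σ Rᵢ = 0 + 6 + 15 + 36 = 57
N̂ = 18920 / 57 ≈ 331.9 → 332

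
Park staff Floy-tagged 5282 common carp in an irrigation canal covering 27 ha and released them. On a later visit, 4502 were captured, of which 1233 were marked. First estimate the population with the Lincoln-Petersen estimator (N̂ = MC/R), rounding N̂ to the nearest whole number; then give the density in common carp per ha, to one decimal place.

N̂ = 5282·4502/1233 = 23779564/1233 ≈ 19285.9 → 19286
Density = N̂ / area = 19286 / 27 ≈ 714.30 → 714.3 per ha

density ≈ 714.3 common carp per ha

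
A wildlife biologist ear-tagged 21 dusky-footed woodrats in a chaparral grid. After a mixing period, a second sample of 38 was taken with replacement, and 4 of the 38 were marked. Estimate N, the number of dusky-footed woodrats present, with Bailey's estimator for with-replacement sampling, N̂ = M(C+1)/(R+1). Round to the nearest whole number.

N ≈ 164

N̂ = 21·(38+1)/(4+1) = 21·39/5 = 819/5 ≈ 163.8 → 164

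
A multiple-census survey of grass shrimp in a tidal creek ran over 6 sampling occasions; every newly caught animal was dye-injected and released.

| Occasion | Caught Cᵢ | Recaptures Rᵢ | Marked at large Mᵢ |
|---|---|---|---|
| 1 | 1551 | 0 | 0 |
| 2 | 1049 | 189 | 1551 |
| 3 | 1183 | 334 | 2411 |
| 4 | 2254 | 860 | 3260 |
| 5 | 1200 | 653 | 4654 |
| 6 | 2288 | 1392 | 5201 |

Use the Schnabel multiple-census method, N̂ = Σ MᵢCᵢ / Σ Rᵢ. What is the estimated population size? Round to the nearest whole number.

Σ MᵢCᵢ = 0·1551 + 1551·1049 + 2411·1183 + 3260·2254 + 4654·1200 + 5201·2288 = 0 + 1626999 + 2852213 + 7348040 + 5584800 + 11899888 = 29311940
Σ Rᵢ = 0 + 189 + 334 + 860 + 653 + 1392 = 3428
N̂ = 29311940 / 3428 ≈ 8550.7 → 8551

N ≈ 8551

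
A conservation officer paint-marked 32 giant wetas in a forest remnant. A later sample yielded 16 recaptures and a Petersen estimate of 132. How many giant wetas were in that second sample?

C = 66

From N = M·C/R: C = N·R / M = 132·16 / 32 = 2112 / 32 = 66.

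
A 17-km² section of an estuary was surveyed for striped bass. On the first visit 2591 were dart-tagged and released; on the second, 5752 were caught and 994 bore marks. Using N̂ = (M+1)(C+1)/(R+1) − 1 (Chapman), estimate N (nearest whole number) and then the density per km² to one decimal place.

N̂ = 2592·5753/995 − 1 = 14911776/995 − 1 ≈ 14985.7 → 14986
Density = N̂ / area = 14986 / 17 ≈ 881.53 → 881.5 per km²

density ≈ 881.5 striped bass per km²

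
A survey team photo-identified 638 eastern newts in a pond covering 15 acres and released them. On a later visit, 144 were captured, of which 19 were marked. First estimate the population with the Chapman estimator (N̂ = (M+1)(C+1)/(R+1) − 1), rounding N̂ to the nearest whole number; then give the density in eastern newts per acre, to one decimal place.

density ≈ 308.8 eastern newts per acre

N̂ = 639·145/20 − 1 = 92655/20 − 1 ≈ 4631.8 → 4632
Density = N̂ / area = 4632 / 15 ≈ 308.80 → 308.8 per acre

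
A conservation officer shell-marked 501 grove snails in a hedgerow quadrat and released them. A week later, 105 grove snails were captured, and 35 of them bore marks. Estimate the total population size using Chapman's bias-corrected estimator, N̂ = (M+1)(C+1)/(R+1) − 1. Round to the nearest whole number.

N̂ = (501+1)(105+1)/(35+1) − 1 = 502·106/36 − 1
= 53212/36 − 1 ≈ 1478.1 − 1 ≈ 1477.1 → 1477

N ≈ 1477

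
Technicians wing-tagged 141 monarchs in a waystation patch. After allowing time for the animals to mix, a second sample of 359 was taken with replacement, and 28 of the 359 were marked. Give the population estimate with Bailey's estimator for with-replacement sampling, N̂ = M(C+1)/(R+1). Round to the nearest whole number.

N̂ = 141·(359+1)/(28+1) = 141·360/29 = 50760/29 ≈ 1750.3 → 1750

N ≈ 1750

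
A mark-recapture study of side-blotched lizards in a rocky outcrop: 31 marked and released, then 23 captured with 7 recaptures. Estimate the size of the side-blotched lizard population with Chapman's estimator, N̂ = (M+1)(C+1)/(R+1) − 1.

N = 95

N̂ = (31+1)(23+1)/(7+1) − 1 = 32·24/8 − 1
= 768/8 − 1 = 96 − 1 = 95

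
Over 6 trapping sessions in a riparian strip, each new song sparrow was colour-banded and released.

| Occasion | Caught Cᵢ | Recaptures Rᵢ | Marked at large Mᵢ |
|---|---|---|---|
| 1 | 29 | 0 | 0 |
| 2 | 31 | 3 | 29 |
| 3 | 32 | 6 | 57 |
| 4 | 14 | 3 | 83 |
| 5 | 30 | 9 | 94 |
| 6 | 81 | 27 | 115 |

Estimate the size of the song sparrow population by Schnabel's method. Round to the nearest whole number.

Σ MᵢCᵢ = 0·29 + 29·31 + 57·32 + 83·14 + 94·30 + 115·81 = 0 + 899 + 1824 + 1162 + 2820 + 9315 = 16020
Σ Rᵢ = 0 + 3 + 6 + 3 + 9 + 27 = 48
N̂ = 16020 / 48 ≈ 333.8 → 334

N ≈ 334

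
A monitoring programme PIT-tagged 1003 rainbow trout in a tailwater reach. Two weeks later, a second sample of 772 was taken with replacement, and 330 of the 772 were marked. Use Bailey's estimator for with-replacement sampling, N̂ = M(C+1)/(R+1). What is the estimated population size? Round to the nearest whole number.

N̂ = 1003·(772+1)/(330+1) = 1003·773/331 = 775319/331 ≈ 2342.4 → 2342

N ≈ 2342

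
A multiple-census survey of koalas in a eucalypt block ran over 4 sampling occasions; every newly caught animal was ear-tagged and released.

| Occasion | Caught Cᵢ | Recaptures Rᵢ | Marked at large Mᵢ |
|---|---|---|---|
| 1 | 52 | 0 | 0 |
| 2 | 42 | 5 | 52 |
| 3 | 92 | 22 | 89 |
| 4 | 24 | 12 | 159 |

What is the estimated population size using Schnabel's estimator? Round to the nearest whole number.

Σ MᵢCᵢ = 0·52 + 52·42 + 89·92 + 159·24 = 0 + 2184 + 8188 + 3816 = 14188
Σ Rᵢ = 0 + 5 + 22 + 12 = 39
N̂ = 14188 / 39 ≈ 363.8 → 364

N ≈ 364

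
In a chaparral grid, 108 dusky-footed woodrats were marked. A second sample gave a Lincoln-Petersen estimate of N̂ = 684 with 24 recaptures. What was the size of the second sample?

From N = M·C/R: C = N·R / M = 684·24 / 108 = 16416 / 108 = 152.

C = 152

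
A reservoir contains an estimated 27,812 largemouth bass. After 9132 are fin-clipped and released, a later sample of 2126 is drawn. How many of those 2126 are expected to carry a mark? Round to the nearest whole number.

expected recaptures ≈ 698

Expected recaptures E[R] = M·C / N.
E[R] = 9132 × 2126 / 27812 = 19414632 / 27812 ≈ 698.1 → 698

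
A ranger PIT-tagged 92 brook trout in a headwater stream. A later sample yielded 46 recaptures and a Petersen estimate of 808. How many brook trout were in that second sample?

C = 404

From N = M·C/R: C = N·R / M = 808·46 / 92 = 37168 / 92 = 404.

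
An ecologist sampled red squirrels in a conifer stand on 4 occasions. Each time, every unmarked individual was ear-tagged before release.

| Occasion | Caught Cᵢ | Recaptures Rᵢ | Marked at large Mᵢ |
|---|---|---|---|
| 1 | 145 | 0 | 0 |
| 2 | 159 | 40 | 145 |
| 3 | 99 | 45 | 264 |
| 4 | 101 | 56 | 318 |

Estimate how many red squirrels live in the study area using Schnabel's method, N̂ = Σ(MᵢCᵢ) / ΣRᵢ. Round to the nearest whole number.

Σ MᵢCᵢ = 0·145 + 145·159 + 264·99 + 318·101 = 0 + 23055 + 26136 + 32118 = 81309
Σ Rᵢ = 0 + 40 + 45 + 56 = 141
N̂ = 81309 / 141 ≈ 576.7 → 577

N ≈ 577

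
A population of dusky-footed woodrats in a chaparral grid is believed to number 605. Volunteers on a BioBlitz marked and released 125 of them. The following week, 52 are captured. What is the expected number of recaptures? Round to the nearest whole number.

Expected recaptures E[R] = M·C / N.
E[R] = 125 × 52 / 605 = 6500 / 605 ≈ 10.7 → 11

expected recaptures ≈ 11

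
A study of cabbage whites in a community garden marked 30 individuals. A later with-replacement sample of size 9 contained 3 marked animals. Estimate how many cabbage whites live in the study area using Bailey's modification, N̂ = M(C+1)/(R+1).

N̂ = 30·(9+1)/(3+1) = 30·10/4 = 300/4 = 75

N = 75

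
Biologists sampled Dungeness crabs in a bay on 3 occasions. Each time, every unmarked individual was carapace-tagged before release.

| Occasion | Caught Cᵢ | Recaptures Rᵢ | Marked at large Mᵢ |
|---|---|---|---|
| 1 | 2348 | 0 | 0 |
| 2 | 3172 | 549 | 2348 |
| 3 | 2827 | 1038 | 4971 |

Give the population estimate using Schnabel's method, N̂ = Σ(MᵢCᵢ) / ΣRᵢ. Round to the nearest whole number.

N ≈ 13,548

Σ MᵢCᵢ = 0·2348 + 2348·3172 + 4971·2827 = 0 + 7447856 + 14053017 = 21500873
Σ Rᵢ = 0 + 549 + 1038 = 1587
N̂ = 21500873 / 1587 ≈ 13548.1 → 13548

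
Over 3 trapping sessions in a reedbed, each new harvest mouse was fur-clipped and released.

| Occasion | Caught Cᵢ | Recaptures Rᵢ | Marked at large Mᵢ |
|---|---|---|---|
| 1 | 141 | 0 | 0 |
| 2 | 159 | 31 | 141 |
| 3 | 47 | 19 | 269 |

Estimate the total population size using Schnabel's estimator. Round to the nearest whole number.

Σ MᵢCᵢ = 0·141 + 141·159 + 269·47 = 0 + 22419 + 12643 = 35062
Σ Rᵢ = 0 + 31 + 19 = 50
N̂ = 35062 / 50 ≈ 701.2 → 701

N ≈ 701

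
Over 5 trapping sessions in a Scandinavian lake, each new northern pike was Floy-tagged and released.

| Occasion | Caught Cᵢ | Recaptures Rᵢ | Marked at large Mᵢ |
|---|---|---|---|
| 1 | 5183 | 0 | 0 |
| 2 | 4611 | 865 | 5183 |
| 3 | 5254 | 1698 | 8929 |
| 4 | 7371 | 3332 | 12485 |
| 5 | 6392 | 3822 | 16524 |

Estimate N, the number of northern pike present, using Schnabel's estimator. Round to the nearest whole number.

Σ MᵢCᵢ = 0·5183 + 5183·4611 + 8929·5254 + 12485·7371 + 16524·6392 = 0 + 23898813 + 46912966 + 92026935 + 105621408 = 268460122
Σ Rᵢ = 0 + 865 + 1698 + 3332 + 3822 = 9717
N̂ = 268460122 / 9717 ≈ 27627.9 → 27628

N ≈ 27,628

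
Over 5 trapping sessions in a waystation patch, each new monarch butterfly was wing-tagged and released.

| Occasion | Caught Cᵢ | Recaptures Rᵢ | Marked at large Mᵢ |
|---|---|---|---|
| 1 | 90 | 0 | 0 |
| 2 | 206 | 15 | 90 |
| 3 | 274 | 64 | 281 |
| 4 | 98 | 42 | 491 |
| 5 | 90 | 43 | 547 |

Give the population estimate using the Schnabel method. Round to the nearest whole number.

N ≈ 1176

Σ MᵢCᵢ = 0·90 + 90·206 + 281·274 + 491·98 + 547·90 = 0 + 18540 + 76994 + 48118 + 49230 = 192882
Σ Rᵢ = 0 + 15 + 64 + 42 + 43 = 164
N̂ = 192882 / 164 ≈ 1176.1 → 1176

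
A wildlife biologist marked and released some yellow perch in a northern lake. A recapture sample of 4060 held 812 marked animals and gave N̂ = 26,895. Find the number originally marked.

M = 5379

From N = M·C/R: M = N·R / C = 26895·812 / 4060 = 21838740 / 4060 = 5379.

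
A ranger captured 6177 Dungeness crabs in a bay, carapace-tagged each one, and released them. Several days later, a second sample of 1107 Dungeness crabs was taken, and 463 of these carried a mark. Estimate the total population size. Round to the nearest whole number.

Lincoln-Petersen assumes M/N = R/C, so N = M·C / R.
N = (6177 × 1107) / 463 = 6837939 / 463 ≈ 14768.8 → 14769

N ≈ 14,769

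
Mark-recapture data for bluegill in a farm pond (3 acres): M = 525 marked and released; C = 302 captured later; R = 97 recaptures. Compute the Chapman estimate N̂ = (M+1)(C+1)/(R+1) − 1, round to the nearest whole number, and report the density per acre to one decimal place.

density ≈ 541.7 bluegill per acre

N̂ = 526·303/98 − 1 = 159378/98 − 1 ≈ 1625.3 → 1625
Density = N̂ / area = 1625 / 3 ≈ 541.67 → 541.7 per acre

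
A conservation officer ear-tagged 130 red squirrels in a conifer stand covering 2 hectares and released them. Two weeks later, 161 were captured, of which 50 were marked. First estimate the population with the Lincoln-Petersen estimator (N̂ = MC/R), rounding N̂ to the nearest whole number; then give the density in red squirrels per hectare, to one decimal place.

density ≈ 209.5 red squirrels per hectare

N̂ = 130·161/50 = 20930/50 ≈ 418.6 → 419
Density = N̂ / area = 419 / 2 ≈ 209.50 → 209.5 per hectare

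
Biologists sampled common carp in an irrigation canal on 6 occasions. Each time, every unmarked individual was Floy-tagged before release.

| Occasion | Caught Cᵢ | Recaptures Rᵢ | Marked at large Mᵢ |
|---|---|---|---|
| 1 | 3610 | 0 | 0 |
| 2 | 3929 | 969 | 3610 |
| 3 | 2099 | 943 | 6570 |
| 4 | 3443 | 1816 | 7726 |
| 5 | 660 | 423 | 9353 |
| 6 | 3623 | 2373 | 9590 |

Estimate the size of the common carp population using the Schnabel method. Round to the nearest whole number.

Σ MᵢCᵢ = 0·3610 + 3610·3929 + 6570·2099 + 7726·3443 + 9353·660 + 9590·3623 = 0 + 14183690 + 13790430 + 26600618 + 6172980 + 34744570 = 95492288
Σ Rᵢ = 0 + 969 + 943 + 1816 + 423 + 2373 = 6524
N̂ = 95492288 / 6524 ≈ 14637.1 → 14637

N ≈ 14,637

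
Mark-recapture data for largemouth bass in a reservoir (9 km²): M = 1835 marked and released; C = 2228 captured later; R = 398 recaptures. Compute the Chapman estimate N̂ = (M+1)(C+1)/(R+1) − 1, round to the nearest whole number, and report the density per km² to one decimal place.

N̂ = 1836·2229/399 − 1 = 4092444/399 − 1 ≈ 10255.8 → 10256
Density = N̂ / area = 10256 / 9 ≈ 1139.56 → 1139.6 per km²

density ≈ 1139.6 largemouth bass per km²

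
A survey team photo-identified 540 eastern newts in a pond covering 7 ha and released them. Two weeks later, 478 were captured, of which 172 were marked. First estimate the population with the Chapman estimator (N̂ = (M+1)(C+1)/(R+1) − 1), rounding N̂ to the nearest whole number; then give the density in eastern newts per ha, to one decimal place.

density ≈ 213.9 eastern newts per ha

N̂ = 541·479/173 − 1 = 259139/173 − 1 ≈ 1496.9 → 1497
Density = N̂ / area = 1497 / 7 ≈ 213.86 → 213.9 per ha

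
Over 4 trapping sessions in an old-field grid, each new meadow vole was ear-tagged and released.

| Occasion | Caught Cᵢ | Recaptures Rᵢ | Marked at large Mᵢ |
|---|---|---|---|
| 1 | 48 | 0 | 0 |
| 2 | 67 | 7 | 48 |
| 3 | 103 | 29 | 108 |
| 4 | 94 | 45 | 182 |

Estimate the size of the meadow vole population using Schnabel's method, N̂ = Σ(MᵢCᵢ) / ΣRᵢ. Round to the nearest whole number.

N ≈ 388

Σ MᵢCᵢ = 0·48 + 48·67 + 108·103 + 182·94 = 0 + 3216 + 11124 + 17108 = 31448
Σ Rᵢ = 0 + 7 + 29 + 45 = 81
N̂ = 31448 / 81 ≈ 388.2 → 388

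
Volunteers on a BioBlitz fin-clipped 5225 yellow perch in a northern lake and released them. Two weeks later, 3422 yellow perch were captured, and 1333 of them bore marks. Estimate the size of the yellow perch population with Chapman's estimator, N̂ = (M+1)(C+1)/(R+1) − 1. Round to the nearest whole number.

N̂ = (5225+1)(3422+1)/(1333+1) − 1 = 5226·3423/1334 − 1
= 17888598/1334 − 1 ≈ 13409.7 − 1 ≈ 13408.7 → 13409

N ≈ 13,409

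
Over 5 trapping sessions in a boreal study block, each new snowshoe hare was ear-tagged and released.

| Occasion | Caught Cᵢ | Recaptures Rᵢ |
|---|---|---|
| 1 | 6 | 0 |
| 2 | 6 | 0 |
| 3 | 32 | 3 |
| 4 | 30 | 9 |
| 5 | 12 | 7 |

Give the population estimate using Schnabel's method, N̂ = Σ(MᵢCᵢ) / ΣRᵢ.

Marked at large before each occasion: Mᵢ = Σⱼ<ᵢ (Cⱼ − Rⱼ) → M1=0, M2=6, M3=12, M4=41, M5=62
Σ MᵢCᵢ = 0·6 + 6·6 + 12·32 + 41·30 + 62·12 = 0 + 36 + 384 + 1230 + 744 = 2394
Σ Rᵢ = 0 + 0 + 3 + 9 + 7 = 19
N̂ = 2394 / 19 = 126

N = 126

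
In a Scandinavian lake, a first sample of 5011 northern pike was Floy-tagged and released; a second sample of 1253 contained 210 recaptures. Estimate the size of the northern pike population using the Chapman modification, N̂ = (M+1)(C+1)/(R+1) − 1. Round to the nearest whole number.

N̂ = (5011+1)(1253+1)/(210+1) − 1 = 5012·1254/211 − 1
= 6285048/211 − 1 ≈ 29787.0 − 1 ≈ 29786.0 → 29786

N ≈ 29,786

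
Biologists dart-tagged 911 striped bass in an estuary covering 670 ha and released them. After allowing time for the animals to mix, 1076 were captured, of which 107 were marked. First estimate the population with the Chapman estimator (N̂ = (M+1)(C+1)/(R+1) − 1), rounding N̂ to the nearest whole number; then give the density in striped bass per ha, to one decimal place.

N̂ = 912·1077/108 − 1 = 982224/108 − 1 ≈ 9093.7 → 9094
Density = N̂ / area = 9094 / 670 ≈ 13.57 → 13.6 per ha

density ≈ 13.6 striped bass per ha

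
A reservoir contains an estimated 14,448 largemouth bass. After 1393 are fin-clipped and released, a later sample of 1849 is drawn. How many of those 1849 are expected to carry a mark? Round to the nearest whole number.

Expected recaptures E[R] = M·C / N.
E[R] = 1393 × 1849 / 14448 = 2575657 / 14448 ≈ 178.3 → 178

expected recaptures ≈ 178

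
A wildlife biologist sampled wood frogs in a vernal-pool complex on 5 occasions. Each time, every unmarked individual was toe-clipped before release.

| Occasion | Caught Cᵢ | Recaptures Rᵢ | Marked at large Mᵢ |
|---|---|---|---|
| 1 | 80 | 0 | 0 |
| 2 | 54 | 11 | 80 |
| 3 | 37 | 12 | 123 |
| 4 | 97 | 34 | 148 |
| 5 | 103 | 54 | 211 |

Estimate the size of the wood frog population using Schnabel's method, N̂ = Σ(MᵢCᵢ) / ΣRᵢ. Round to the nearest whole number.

N ≈ 405

Σ MᵢCᵢ = 0·80 + 80·54 + 123·37 + 148·97 + 211·103 = 0 + 4320 + 4551 + 14356 + 21733 = 44960
Σ Rᵢ = 0 + 11 + 12 + 34 + 54 = 111
N̂ = 44960 / 111 ≈ 405.0 → 405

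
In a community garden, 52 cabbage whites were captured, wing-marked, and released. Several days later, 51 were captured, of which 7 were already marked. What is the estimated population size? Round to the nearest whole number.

N ≈ 379

Lincoln-Petersen assumes M/N = R/C, so N = M·C / R.
N = (52 × 51) / 7 = 2652 / 7 ≈ 378.9 → 379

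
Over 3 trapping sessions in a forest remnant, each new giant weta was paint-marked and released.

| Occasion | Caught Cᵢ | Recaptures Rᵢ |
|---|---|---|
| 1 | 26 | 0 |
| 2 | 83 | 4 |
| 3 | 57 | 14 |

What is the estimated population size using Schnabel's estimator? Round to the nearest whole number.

N ≈ 452

Marked at large before each occasion: Mᵢ = Σⱼ<ᵢ (Cⱼ − Rⱼ) → M1=0, M2=26, M3=105
Σ MᵢCᵢ = 0·26 + 26·83 + 105·57 = 0 + 2158 + 5985 = 8143
Σ Rᵢ = 0 + 4 + 14 = 18
N̂ = 8143 / 18 ≈ 452.4 → 452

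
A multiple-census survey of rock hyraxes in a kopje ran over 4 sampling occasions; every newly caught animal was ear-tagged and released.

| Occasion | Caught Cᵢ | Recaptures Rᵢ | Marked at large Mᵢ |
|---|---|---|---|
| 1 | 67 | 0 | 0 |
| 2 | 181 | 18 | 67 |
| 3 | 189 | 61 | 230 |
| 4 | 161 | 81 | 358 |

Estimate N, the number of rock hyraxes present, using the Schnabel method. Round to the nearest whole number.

N ≈ 708

Σ MᵢCᵢ = 0·67 + 67·181 + 230·189 + 358·161 = 0 + 12127 + 43470 + 57638 = 113235
Σ Rᵢ = 0 + 18 + 61 + 81 = 160
N̂ = 113235 / 160 ≈ 707.7 → 708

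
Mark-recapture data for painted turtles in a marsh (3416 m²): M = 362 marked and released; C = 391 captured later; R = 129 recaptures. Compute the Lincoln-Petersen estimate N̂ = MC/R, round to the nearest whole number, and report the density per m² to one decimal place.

density ≈ 0.3 painted turtles per m²

N̂ = 362·391/129 = 141542/129 ≈ 1097.2 → 1097
Density = N̂ / area = 1097 / 3416 ≈ 0.32 → 0.3 per m²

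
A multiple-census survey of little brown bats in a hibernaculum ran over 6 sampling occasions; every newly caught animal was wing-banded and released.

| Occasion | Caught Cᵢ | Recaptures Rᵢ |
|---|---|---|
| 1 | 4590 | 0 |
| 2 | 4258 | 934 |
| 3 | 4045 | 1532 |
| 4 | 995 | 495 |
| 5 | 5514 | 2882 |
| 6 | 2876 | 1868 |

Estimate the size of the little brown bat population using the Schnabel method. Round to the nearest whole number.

Marked at large before each occasion: Mᵢ = Σⱼ<ᵢ (Cⱼ − Rⱼ) → M1=0, M2=4590, M3=7914, M4=10427, M5=10927, M6=13559
Σ MᵢCᵢ = 0·4590 + 4590·4258 + 7914·4045 + 10427·995 + 10927·5514 + 13559·2876 = 0 + 19544220 + 32012130 + 10374865 + 60251478 + 38995684 = 161178377
Σ Rᵢ = 0 + 934 + 1532 + 495 + 2882 + 1868 = 7711
N̂ = 161178377 / 7711 ≈ 20902.4 → 20902

N ≈ 20,902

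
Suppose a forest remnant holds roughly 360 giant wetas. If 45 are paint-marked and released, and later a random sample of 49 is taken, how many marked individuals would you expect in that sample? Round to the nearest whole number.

expected recaptures ≈ 6

Expected recaptures E[R] = M·C / N.
E[R] = 45 × 49 / 360 = 2205 / 360 ≈ 6.1 → 6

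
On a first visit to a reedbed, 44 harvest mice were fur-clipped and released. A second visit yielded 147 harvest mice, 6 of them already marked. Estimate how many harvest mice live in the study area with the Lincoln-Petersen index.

N = 1078

If marked individuals mix randomly, R/C ≈ M/N, giving N ≈ M·C/R.
N = (44 × 147) / 6 = 6468 / 6 = 1078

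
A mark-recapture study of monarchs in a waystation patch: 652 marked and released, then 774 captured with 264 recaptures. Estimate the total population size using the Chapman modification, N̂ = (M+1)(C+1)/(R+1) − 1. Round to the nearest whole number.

N̂ = (652+1)(774+1)/(264+1) − 1 = 653·775/265 − 1
= 506075/265 − 1 ≈ 1909.7 − 1 ≈ 1908.7 → 1909

N ≈ 1909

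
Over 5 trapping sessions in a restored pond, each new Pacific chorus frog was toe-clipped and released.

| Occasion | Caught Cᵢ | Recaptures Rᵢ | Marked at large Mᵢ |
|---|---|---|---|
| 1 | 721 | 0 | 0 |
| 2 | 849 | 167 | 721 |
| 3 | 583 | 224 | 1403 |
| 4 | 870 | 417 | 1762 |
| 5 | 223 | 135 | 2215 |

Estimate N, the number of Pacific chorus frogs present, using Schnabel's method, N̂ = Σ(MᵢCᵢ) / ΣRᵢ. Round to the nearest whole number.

Σ MᵢCᵢ = 0·721 + 721·849 + 1403·583 + 1762·870 + 2215·223 = 0 + 612129 + 817949 + 1532940 + 493945 = 3456963
Σ Rᵢ = 0 + 167 + 224 + 417 + 135 = 943
N̂ = 3456963 / 943 ≈ 3665.9 → 3666

N ≈ 3666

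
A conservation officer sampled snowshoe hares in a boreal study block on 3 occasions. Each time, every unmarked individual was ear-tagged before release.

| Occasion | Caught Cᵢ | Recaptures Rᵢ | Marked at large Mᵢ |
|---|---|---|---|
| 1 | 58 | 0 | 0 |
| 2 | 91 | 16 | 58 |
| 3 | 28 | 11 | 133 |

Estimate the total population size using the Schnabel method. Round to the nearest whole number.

Σ MᵢCᵢ = 0·58 + 58·91 + 133·28 = 0 + 5278 + 3724 = 9002
Σ Rᵢ = 0 + 16 + 11 = 27
N̂ = 9002 / 27 ≈ 333.4 → 333

N ≈ 333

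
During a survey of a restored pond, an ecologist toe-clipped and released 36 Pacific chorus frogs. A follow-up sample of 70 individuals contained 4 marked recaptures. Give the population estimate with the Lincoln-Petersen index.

N = 630

The marked fraction in the recapture sample should equal the marked fraction in the population: 4/70 = 36/N.
N = (36 × 70) / 4 = 2520 / 4 = 630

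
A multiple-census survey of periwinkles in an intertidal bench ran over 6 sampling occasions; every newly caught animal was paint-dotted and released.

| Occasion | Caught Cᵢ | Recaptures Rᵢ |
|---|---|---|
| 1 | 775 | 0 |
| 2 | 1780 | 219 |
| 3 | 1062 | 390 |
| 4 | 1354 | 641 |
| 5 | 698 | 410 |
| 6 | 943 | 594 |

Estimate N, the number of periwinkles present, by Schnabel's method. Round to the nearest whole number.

Marked at large before each occasion: Mᵢ = Σⱼ<ᵢ (Cⱼ − Rⱼ) → M1=0, M2=775, M3=2336, M4=3008, M5=3721, M6=4009
Σ MᵢCᵢ = 0·775 + 775·1780 + 2336·1062 + 3008·1354 + 3721·698 + 4009·943 = 0 + 1379500 + 2480832 + 4072832 + 2597258 + 3780487 = 14310909
Σ Rᵢ = 0 + 219 + 390 + 641 + 410 + 594 = 2254
N̂ = 14310909 / 2254 ≈ 6349.1 → 6349

N ≈ 6349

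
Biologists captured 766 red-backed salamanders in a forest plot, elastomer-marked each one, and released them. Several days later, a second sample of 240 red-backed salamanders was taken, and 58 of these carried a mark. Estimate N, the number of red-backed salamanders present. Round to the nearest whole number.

N ≈ 3170

The marked fraction in the recapture sample should equal the marked fraction in the population: 58/240 = 766/N.
N = (766 × 240) / 58 = 183840 / 58 ≈ 3169.7 → 3170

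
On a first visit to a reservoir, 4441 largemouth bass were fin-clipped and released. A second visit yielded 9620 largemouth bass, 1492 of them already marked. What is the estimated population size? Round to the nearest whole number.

N ≈ 28,634

N = (4441 × 9620) / 1492 = 42722420 / 1492 ≈ 28634.3 → 28634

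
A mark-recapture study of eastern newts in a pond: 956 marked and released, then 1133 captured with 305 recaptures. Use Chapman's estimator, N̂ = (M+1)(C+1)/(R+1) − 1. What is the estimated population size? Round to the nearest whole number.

N̂ = (956+1)(1133+1)/(305+1) − 1 = 957·1134/306 − 1
= 1085238/306 − 1 ≈ 3546.5 − 1 ≈ 3545.5 → 3546

N ≈ 3546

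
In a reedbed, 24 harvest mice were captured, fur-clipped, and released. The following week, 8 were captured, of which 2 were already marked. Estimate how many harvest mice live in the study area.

Lincoln-Petersen assumes M/N = R/C, so N = M·C / R.
N = (24 × 8) / 2 = 192 / 2 = 96

N = 96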